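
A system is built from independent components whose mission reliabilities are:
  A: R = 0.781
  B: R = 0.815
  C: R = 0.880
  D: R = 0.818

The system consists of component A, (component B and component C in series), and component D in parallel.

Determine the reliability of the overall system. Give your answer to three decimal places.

Series (B and C): 0.81500 × 0.88000 = 0.71720
Parallel (A, [0.71720], and D): 1 − (1 − 0.78100)(1 − 0.71720)(1 − 0.81800) = 0.989

0.989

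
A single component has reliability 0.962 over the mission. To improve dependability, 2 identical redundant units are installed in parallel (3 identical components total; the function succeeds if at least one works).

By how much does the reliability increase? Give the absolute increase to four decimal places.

0.0379

R_before = 0.962
R_after = 1 − (1 − 0.962)^3 = 0.9999
ΔR = 0.9999 − 0.962 = 0.0379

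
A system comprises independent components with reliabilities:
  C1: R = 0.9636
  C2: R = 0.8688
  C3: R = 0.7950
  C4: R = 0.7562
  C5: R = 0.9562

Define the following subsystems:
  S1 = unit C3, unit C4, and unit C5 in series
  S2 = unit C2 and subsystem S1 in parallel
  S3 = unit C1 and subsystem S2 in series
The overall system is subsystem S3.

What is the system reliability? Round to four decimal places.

Series (C3, C4, and C5): 0.795000 × 0.756200 × 0.956200 = 0.574847
Parallel (C2 and [0.574847]): 1 − (1 − 0.868800)(1 − 0.574847) = 0.944220
Series (C1 and [0.944220]): 0.963600 × 0.944220 = 0.9099

0.9099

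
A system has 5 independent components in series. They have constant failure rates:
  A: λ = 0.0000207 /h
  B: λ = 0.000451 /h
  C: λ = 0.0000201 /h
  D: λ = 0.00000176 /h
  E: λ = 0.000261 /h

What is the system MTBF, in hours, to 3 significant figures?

1330

Series of exponential components: λ_sys = Σ λ_i
λ_sys = 0.0000207 + 0.000451 + 0.0000201 + 0.00000176 + 0.000261 = 7.5456e-04 /h
MTBF = 1 / λ_sys = 1330 h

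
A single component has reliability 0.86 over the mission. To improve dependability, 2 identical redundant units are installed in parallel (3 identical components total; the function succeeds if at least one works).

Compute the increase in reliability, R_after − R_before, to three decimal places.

R_before = 0.86
R_after = 1 − (1 − 0.86)^3 = 0.997
ΔR = 0.997 − 0.86 = 0.137

0.137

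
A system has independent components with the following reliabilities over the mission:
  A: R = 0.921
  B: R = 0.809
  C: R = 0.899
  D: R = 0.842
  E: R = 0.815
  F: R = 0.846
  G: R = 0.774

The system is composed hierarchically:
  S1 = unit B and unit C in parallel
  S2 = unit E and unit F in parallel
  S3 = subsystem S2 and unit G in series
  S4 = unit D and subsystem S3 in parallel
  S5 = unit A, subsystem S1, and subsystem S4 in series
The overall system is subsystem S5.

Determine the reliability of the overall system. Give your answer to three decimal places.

Parallel (B and C): 1 − (1 − 0.80900)(1 − 0.89900) = 0.98071
Parallel (E and F): 1 − (1 − 0.81500)(1 − 0.84600) = 0.97151
Series ([0.97151] and G): 0.97151 × 0.77400 = 0.75195
Parallel (D and [0.75195]): 1 − (1 − 0.84200)(1 − 0.75195) = 0.96081
Series (A, [0.98071], and [0.96081]): 0.92100 × 0.98071 × 0.96081 = 0.868

0.868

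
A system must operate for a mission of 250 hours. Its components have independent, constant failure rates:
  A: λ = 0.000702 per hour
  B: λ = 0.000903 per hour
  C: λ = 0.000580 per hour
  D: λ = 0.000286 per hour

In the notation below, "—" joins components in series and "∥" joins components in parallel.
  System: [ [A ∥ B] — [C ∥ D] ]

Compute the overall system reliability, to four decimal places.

0.9585

R(A) = exp(−0.000702 × 250) = 0.839037
R(B) = exp(−0.000903 × 250) = 0.797918
R(C) = exp(−0.000580 × 250) = 0.865022
R(D) = exp(−0.000286 × 250) = 0.930996
Parallel (A and B): 1 − (1 − 0.839037)(1 − 0.797918) = 0.967472
Parallel (C and D): 1 − (1 − 0.865022)(1 − 0.930996) = 0.990686
Series ([0.967472] and [0.990686]): 0.967472 × 0.990686 = 0.9585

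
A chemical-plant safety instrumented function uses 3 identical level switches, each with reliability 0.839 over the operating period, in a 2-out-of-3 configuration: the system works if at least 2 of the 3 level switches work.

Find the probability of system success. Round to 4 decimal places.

R = Σ_{i=2}^{3} C(3,i) p^i (1−p)^{3−i} with p = 0.839
C(3,2)·0.839^2·0.161^1 = 0.339994
C(3,3)·0.839^3·0.161^0 = 0.590590
Sum = 0.9306

0.9306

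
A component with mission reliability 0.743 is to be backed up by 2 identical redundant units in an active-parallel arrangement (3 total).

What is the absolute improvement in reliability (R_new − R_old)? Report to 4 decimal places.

0.2400

R_before = 0.743
R_after = 1 − (1 − 0.743)^3 = 0.9830
ΔR = 0.9830 − 0.743 = 0.2400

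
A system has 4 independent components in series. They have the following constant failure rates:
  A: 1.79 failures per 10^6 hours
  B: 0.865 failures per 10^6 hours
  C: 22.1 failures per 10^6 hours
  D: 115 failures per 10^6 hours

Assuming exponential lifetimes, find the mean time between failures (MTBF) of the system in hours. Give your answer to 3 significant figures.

7160

Series of exponential components: λ_sys = Σ λ_i
λ_sys = 0.00000179 + 0.000000865 + 0.0000221 + 0.000115 = 1.3976e-04 /h
MTBF = 1 / λ_sys = 7160 h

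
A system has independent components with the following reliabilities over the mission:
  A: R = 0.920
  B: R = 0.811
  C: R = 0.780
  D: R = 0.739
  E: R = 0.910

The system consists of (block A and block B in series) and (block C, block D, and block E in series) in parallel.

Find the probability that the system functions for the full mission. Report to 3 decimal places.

0.879

Series (A and B): 0.92000 × 0.81100 = 0.74612
Series (C, D, and E): 0.78000 × 0.73900 × 0.91000 = 0.52454
Parallel ([0.74612] and [0.52454]): 1 − (1 − 0.74612)(1 − 0.52454) = 0.879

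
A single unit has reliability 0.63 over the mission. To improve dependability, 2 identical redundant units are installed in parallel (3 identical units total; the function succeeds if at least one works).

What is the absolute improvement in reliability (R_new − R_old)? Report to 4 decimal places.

R_before = 0.63
R_after = 1 − (1 − 0.63)^3 = 0.9493
ΔR = 0.9493 − 0.63 = 0.3193

0.3193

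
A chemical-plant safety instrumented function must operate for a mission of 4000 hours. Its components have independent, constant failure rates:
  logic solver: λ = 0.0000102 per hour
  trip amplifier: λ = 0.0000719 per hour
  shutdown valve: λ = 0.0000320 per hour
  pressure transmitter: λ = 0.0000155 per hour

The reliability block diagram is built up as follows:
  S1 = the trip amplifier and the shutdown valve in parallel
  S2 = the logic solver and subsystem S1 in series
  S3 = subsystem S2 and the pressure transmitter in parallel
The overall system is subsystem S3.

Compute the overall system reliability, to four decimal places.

R(logic solver) = exp(−0.0000102 × 4000) = 0.960021
R(trip amplifier) = exp(−0.0000719 × 4000) = 0.750062
R(shutdown valve) = exp(−0.0000320 × 4000) = 0.879853
R(pressure transmitter) = exp(−0.0000155 × 4000) = 0.939883
Parallel (trip amplifier and shutdown valve): 1 − (1 − 0.750062)(1 − 0.879853) = 0.969971
Series (logic solver and [0.969971]): 0.960021 × 0.969971 = 0.931193
Parallel ([0.931193] and pressure transmitter): 1 − (1 − 0.931193)(1 − 0.939883) = 0.9959

0.9959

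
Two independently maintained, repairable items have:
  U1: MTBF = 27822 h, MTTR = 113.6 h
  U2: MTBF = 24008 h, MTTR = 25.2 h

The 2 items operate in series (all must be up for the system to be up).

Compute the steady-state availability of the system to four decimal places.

A(U1) = MTBF/(MTBF+MTTR) = 27822/(27822+113.6) = 0.995934
A(U2) = MTBF/(MTBF+MTTR) = 24008/(24008+25.2) = 0.998951
Series availability: 0.995934 × 0.998951 = 0.9949

0.9949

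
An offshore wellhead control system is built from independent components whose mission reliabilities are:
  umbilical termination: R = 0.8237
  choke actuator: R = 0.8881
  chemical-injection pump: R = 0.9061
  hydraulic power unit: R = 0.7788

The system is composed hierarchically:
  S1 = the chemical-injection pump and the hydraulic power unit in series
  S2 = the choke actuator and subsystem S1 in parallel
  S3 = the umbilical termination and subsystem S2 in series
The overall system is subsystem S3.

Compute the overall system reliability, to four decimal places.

0.7966

Series (chemical-injection pump and hydraulic power unit): 0.906100 × 0.778800 = 0.705671
Parallel (choke actuator and [0.705671]): 1 − (1 − 0.888100)(1 − 0.705671) = 0.967065
Series (umbilical termination and [0.967065]): 0.823700 × 0.967065 = 0.7966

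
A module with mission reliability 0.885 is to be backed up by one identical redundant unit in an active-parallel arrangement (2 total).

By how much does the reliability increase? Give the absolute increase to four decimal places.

R_before = 0.885
R_after = 1 − (1 − 0.885)^2 = 0.9868
ΔR = 0.9868 − 0.885 = 0.1018

0.1018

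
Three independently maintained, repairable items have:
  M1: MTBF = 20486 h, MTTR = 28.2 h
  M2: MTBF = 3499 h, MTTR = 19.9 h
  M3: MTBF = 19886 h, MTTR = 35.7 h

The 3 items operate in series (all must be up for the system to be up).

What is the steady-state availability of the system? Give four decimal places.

0.9912

A(M1) = MTBF/(MTBF+MTTR) = 20486/(20486+28.2) = 0.998625
A(M2) = MTBF/(MTBF+MTTR) = 3499/(3499+19.9) = 0.994345
A(M3) = MTBF/(MTBF+MTTR) = 19886/(19886+35.7) = 0.998208
Series availability: 0.998625 × 0.994345 × 0.998208 = 0.9912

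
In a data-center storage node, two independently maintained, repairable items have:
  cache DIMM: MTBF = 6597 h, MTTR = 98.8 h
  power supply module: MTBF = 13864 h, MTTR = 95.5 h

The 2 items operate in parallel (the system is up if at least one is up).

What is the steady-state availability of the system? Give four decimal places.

A(cache DIMM) = MTBF/(MTBF+MTTR) = 6597/(6597+98.8) = 0.985244
A(power supply module) = MTBF/(MTBF+MTTR) = 13864/(13864+95.5) = 0.993159
Parallel availability: 1 − (1 − 0.985244)(1 − 0.993159) = 0.9999

0.9999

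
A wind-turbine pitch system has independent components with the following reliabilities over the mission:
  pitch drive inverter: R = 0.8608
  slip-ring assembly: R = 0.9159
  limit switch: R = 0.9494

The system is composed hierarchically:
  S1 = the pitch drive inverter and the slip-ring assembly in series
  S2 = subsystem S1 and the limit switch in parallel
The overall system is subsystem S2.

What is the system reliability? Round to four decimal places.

Series (pitch drive inverter and slip-ring assembly): 0.860800 × 0.915900 = 0.788407
Parallel ([0.788407] and limit switch): 1 − (1 − 0.788407)(1 − 0.949400) = 0.9893

0.9893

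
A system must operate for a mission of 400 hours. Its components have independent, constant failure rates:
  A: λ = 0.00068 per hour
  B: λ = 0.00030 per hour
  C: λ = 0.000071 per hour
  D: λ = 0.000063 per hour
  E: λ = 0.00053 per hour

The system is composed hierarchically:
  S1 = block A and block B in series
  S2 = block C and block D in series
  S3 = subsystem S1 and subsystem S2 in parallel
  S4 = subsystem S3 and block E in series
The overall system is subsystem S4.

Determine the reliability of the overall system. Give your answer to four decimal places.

0.7953

R(A) = exp(−0.00068 × 400) = 0.761854
R(B) = exp(−0.00030 × 400) = 0.886920
R(C) = exp(−0.000071 × 400) = 0.971999
R(D) = exp(−0.000063 × 400) = 0.975115
R(E) = exp(−0.00053 × 400) = 0.808965
Series (A and B): 0.761854 × 0.886920 = 0.675704
Series (C and D): 0.971999 × 0.975115 = 0.947811
Parallel ([0.675704] and [0.947811]): 1 − (1 − 0.675704)(1 − 0.947811) = 0.983075
Series ([0.983075] and E): 0.983075 × 0.808965 = 0.7953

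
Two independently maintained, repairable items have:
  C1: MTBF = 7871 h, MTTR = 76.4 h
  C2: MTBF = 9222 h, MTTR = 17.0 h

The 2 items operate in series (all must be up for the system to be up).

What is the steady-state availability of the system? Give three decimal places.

0.989

A(C1) = MTBF/(MTBF+MTTR) = 7871/(7871+76.4) = 0.990387
A(C2) = MTBF/(MTBF+MTTR) = 9222/(9222+17.0) = 0.998160
Series availability: 0.990387 × 0.998160 = 0.989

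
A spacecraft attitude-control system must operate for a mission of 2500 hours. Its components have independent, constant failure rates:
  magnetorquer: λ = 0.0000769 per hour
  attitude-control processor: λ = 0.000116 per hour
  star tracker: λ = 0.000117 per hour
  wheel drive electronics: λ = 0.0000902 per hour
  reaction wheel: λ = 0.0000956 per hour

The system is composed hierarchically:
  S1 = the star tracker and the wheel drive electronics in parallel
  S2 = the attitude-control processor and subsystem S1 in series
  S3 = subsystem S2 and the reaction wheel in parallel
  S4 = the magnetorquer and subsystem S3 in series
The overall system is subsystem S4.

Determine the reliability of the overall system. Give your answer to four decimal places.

R(magnetorquer) = exp(−0.0000769 × 2500) = 0.825101
R(attitude-control processor) = exp(−0.000116 × 2500) = 0.748264
R(star tracker) = exp(−0.000117 × 2500) = 0.746395
R(wheel drive electronics) = exp(−0.0000902 × 2500) = 0.798117
R(reaction wheel) = exp(−0.0000956 × 2500) = 0.787415
Parallel (star tracker and wheel drive electronics): 1 − (1 − 0.746395)(1 − 0.798117) = 0.948801
Series (attitude-control processor and [0.948801]): 0.748264 × 0.948801 = 0.709954
Parallel ([0.709954] and reaction wheel): 1 − (1 − 0.709954)(1 − 0.787415) = 0.938341
Series (magnetorquer and [0.938341]): 0.825101 × 0.938341 = 0.7742

0.7742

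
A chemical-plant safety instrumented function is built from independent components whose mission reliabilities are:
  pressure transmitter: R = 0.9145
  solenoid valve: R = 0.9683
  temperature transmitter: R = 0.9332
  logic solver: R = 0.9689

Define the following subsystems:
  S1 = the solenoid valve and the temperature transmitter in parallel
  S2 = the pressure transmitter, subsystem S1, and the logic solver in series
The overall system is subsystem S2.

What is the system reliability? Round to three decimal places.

0.884

Parallel (solenoid valve and temperature transmitter): 1 − (1 − 0.96830)(1 − 0.93320) = 0.99788
Series (pressure transmitter, [0.99788], and logic solver): 0.91450 × 0.99788 × 0.96890 = 0.884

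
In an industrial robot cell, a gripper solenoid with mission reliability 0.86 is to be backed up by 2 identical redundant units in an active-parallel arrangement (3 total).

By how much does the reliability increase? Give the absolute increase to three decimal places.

0.137

R_before = 0.86
R_after = 1 − (1 − 0.86)^3 = 0.997
ΔR = 0.997 − 0.86 = 0.137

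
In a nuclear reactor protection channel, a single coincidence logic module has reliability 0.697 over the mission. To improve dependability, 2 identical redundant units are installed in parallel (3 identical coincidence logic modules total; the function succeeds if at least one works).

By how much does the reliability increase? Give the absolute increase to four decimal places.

0.2752

R_before = 0.697
R_after = 1 − (1 − 0.697)^3 = 0.9722
ΔR = 0.9722 − 0.697 = 0.2752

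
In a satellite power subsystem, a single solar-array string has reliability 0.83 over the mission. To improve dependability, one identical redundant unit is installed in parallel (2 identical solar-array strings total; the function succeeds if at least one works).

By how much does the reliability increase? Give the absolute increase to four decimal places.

0.1411

R_before = 0.83
R_after = 1 − (1 − 0.83)^2 = 0.9711
ΔR = 0.9711 − 0.83 = 0.1411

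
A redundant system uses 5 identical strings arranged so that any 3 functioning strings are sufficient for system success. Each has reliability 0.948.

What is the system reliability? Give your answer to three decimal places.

R = Σ_{i=3}^{5} C(5,i) p^i (1−p)^{5−i} with p = 0.948
C(5,3)·0.948^3·0.052^2 = 0.02304
C(5,4)·0.948^4·0.052^1 = 0.20999
C(5,5)·0.948^5·0.052^0 = 0.76567
Sum = 0.999

0.999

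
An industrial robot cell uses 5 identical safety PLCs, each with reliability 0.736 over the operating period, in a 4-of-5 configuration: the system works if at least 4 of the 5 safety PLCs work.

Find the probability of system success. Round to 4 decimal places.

0.6033

R = Σ_{i=4}^{5} C(5,i) p^i (1−p)^{5−i} with p = 0.736
C(5,4)·0.736^4·0.264^1 = 0.387334
C(5,5)·0.736^5·0.264^0 = 0.215968
Sum = 0.6033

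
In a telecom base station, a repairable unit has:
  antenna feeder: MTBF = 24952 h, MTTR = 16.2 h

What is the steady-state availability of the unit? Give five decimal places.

0.99935

A(antenna feeder) = MTBF/(MTBF+MTTR) = 24952/(24952+16.2) = 0.99935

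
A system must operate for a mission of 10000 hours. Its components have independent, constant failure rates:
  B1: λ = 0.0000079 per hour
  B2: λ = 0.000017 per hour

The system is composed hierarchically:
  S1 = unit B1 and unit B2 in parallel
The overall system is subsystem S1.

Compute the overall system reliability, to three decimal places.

R(B1) = exp(−0.0000079 × 10000) = 0.92404
R(B2) = exp(−0.000017 × 10000) = 0.84366
Parallel (B1 and B2): 1 − (1 − 0.92404)(1 − 0.84366) = 0.988

0.988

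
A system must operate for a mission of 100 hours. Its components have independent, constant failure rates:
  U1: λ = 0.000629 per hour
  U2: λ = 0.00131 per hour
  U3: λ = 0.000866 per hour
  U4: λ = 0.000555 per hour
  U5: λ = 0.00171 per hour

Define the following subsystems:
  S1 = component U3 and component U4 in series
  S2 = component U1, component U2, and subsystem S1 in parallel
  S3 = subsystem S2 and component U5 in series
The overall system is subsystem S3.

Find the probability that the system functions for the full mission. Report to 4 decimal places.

R(U1) = exp(−0.000629 × 100) = 0.939037
R(U2) = exp(−0.00131 × 100) = 0.877218
R(U3) = exp(−0.000866 × 100) = 0.917044
R(U4) = exp(−0.000555 × 100) = 0.946012
R(U5) = exp(−0.00171 × 100) = 0.842822
Series (U3 and U4): 0.917044 × 0.946012 = 0.867535
Parallel (U1, U2, and [0.867535]): 1 − (1 − 0.939037)(1 − 0.877218)(1 − 0.867535) = 0.999008
Series ([0.999008] and U5): 0.999008 × 0.842822 = 0.8420

0.8420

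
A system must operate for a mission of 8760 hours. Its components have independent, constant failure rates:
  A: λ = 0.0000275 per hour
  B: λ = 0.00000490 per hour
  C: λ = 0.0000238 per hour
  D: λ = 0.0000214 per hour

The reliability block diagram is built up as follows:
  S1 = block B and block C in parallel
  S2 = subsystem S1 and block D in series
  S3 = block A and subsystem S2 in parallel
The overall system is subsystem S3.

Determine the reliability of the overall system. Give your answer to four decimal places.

R(A) = exp(−0.0000275 × 8760) = 0.785920
R(B) = exp(−0.00000490 × 8760) = 0.957984
R(C) = exp(−0.0000238 × 8760) = 0.811811
R(D) = exp(−0.0000214 × 8760) = 0.829059
Parallel (B and C): 1 − (1 − 0.957984)(1 − 0.811811) = 0.992093
Series ([0.992093] and D): 0.992093 × 0.829059 = 0.822504
Parallel (A and [0.822504]): 1 − (1 − 0.785920)(1 − 0.822504) = 0.9620

0.9620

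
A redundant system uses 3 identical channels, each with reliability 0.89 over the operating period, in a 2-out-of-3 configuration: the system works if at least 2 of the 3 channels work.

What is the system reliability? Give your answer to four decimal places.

R = Σ_{i=2}^{3} C(3,i) p^i (1−p)^{3−i} with p = 0.89
C(3,2)·0.89^2·0.11^1 = 0.261393
C(3,3)·0.89^3·0.11^0 = 0.704969
Sum = 0.9664

0.9664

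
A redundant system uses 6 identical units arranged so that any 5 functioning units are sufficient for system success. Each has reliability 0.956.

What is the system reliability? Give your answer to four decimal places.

R = Σ_{i=5}^{6} C(6,i) p^i (1−p)^{6−i} with p = 0.956
C(6,5)·0.956^5·0.044^1 = 0.210811
C(6,6)·0.956^6·0.044^0 = 0.763392
Sum = 0.9742

0.9742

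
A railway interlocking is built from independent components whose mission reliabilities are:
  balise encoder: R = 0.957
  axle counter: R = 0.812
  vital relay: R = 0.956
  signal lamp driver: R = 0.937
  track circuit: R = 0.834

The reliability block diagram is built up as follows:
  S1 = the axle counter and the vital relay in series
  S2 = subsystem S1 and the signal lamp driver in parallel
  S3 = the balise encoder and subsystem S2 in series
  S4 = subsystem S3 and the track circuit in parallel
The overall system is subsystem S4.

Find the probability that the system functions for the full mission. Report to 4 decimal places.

0.9906

Series (axle counter and vital relay): 0.812000 × 0.956000 = 0.776272
Parallel ([0.776272] and signal lamp driver): 1 − (1 − 0.776272)(1 − 0.937000) = 0.985905
Series (balise encoder and [0.985905]): 0.957000 × 0.985905 = 0.943511
Parallel ([0.943511] and track circuit): 1 − (1 − 0.943511)(1 − 0.834000) = 0.9906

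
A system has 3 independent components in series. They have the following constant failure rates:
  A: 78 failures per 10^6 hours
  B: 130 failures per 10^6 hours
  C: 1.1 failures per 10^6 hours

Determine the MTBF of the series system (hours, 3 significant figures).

4780

Series of exponential components: λ_sys = Σ λ_i
λ_sys = 0.000078 + 0.00013 + 0.0000011 = 2.0910e-04 /h
MTBF = 1 / λ_sys = 4780 h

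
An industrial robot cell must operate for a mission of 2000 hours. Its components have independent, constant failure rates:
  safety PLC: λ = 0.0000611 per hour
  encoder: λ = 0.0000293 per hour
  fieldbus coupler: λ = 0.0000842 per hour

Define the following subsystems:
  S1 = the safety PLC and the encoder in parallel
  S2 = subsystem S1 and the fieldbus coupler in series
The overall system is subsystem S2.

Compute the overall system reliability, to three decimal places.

R(safety PLC) = exp(−0.0000611 × 2000) = 0.88497
R(encoder) = exp(−0.0000293 × 2000) = 0.94308
R(fieldbus coupler) = exp(−0.0000842 × 2000) = 0.84502
Parallel (safety PLC and encoder): 1 − (1 − 0.88497)(1 − 0.94308) = 0.99345
Series ([0.99345] and fieldbus coupler): 0.99345 × 0.84502 = 0.839

0.839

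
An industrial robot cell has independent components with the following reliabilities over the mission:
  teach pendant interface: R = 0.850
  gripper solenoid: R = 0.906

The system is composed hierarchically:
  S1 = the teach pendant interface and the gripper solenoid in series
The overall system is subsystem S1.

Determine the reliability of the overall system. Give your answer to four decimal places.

0.7701

Series (teach pendant interface and gripper solenoid): 0.850000 × 0.906000 = 0.7701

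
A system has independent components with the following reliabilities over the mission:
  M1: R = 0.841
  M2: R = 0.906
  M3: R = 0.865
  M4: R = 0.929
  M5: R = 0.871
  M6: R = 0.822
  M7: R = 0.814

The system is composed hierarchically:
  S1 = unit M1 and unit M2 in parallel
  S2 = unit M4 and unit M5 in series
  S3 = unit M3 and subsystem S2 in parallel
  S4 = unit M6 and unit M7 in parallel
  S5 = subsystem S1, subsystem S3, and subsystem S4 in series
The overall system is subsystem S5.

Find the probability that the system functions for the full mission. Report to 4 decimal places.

Parallel (M1 and M2): 1 − (1 − 0.841000)(1 − 0.906000) = 0.985054
Series (M4 and M5): 0.929000 × 0.871000 = 0.809159
Parallel (M3 and [0.809159]): 1 − (1 − 0.865000)(1 − 0.809159) = 0.974236
Parallel (M6 and M7): 1 − (1 − 0.822000)(1 − 0.814000) = 0.966892
Series ([0.985054], [0.974236], and [0.966892]): 0.985054 × 0.974236 × 0.966892 = 0.9279

0.9279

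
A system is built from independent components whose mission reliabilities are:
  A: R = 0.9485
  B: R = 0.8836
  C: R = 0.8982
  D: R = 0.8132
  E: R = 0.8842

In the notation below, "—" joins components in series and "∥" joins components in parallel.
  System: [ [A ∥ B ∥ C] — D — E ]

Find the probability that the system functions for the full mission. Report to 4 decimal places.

0.7186

Parallel (A, B, and C): 1 − (1 − 0.948500)(1 − 0.883600)(1 − 0.898200) = 0.999390
Series ([0.999390], D, and E): 0.999390 × 0.813200 × 0.884200 = 0.7186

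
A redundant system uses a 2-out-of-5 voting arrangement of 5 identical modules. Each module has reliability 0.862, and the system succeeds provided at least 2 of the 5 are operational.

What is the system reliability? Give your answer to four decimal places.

R = Σ_{i=2}^{5} C(5,i) p^i (1−p)^{5−i} with p = 0.862
C(5,2)·0.862^2·0.138^3 = 0.019528
C(5,3)·0.862^3·0.138^2 = 0.121978
C(5,4)·0.862^4·0.138^1 = 0.380959
C(5,5)·0.862^5·0.138^0 = 0.475923
Sum = 0.9984

0.9984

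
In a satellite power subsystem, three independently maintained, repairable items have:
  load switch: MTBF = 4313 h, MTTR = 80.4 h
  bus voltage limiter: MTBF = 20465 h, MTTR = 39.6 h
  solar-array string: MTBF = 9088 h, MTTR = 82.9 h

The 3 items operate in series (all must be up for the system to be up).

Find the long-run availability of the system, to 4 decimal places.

A(load switch) = MTBF/(MTBF+MTTR) = 4313/(4313+80.4) = 0.981700
A(bus voltage limiter) = MTBF/(MTBF+MTTR) = 20465/(20465+39.6) = 0.998069
A(solar-array string) = MTBF/(MTBF+MTTR) = 9088/(9088+82.9) = 0.990961
Series availability: 0.981700 × 0.998069 × 0.990961 = 0.9709

0.9709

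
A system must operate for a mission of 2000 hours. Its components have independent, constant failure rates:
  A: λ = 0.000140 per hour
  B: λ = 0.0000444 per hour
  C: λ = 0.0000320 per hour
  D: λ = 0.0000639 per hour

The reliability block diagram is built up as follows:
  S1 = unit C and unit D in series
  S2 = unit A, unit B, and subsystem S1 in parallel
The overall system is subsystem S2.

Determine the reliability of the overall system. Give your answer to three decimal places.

0.996

R(A) = exp(−0.000140 × 2000) = 0.75578
R(B) = exp(−0.0000444 × 2000) = 0.91503
R(C) = exp(−0.0000320 × 2000) = 0.93800
R(D) = exp(−0.0000639 × 2000) = 0.88003
Series (C and D): 0.93800 × 0.88003 = 0.82547
Parallel (A, B, and [0.82547]): 1 − (1 − 0.75578)(1 − 0.91503)(1 − 0.82547) = 0.996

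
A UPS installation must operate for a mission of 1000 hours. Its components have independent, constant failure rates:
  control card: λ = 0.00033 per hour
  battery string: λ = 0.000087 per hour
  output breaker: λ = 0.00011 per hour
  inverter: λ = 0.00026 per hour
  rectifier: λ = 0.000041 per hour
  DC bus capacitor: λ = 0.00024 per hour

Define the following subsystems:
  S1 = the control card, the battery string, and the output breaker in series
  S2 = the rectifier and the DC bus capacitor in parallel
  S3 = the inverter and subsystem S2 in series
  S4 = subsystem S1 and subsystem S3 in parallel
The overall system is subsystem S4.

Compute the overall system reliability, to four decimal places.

0.9035

R(control card) = exp(−0.00033 × 1000) = 0.718924
R(battery string) = exp(−0.000087 × 1000) = 0.916677
R(output breaker) = exp(−0.00011 × 1000) = 0.895834
R(inverter) = exp(−0.00026 × 1000) = 0.771052
R(rectifier) = exp(−0.000041 × 1000) = 0.959829
R(DC bus capacitor) = exp(−0.00024 × 1000) = 0.786628
Series (control card, battery string, and output breaker): 0.718924 × 0.916677 × 0.895834 = 0.590374
Parallel (rectifier and DC bus capacitor): 1 − (1 − 0.959829)(1 − 0.786628) = 0.991429
Series (inverter and [0.991429]): 0.771052 × 0.991429 = 0.764443
Parallel ([0.590374] and [0.764443]): 1 − (1 − 0.590374)(1 − 0.764443) = 0.9035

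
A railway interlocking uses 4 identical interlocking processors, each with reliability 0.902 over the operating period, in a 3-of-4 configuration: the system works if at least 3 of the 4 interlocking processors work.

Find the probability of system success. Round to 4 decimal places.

0.9496

R = Σ_{i=3}^{4} C(4,i) p^i (1−p)^{4−i} with p = 0.902
C(4,3)·0.902^3·0.098^1 = 0.287677
C(4,4)·0.902^4·0.098^0 = 0.661951
Sum = 0.9496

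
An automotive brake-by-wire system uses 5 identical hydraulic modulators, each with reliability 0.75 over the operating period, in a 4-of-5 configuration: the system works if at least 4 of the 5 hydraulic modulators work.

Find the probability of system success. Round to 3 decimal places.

R = Σ_{i=4}^{5} C(5,i) p^i (1−p)^{5−i} with p = 0.75
C(5,4)·0.75^4·0.25^1 = 0.39551
C(5,5)·0.75^5·0.25^0 = 0.23730
Sum = 0.633

0.633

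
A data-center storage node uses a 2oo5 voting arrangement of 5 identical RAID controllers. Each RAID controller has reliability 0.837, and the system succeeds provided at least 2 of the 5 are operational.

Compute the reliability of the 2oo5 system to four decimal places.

0.9969

R = Σ_{i=2}^{5} C(5,i) p^i (1−p)^{5−i} with p = 0.837
C(5,2)·0.837^2·0.163^3 = 0.030340
C(5,3)·0.837^3·0.163^2 = 0.155794
C(5,4)·0.837^4·0.163^1 = 0.399999
C(5,5)·0.837^5·0.163^0 = 0.410797
Sum = 0.9969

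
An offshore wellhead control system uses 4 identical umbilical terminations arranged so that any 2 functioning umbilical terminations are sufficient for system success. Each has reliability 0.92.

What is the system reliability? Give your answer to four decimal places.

R = Σ_{i=2}^{4} C(4,i) p^i (1−p)^{4−i} with p = 0.92
C(4,2)·0.92^2·0.08^2 = 0.032502
C(4,3)·0.92^3·0.08^1 = 0.249180
C(4,4)·0.92^4·0.08^0 = 0.716393
Sum = 0.9981

0.9981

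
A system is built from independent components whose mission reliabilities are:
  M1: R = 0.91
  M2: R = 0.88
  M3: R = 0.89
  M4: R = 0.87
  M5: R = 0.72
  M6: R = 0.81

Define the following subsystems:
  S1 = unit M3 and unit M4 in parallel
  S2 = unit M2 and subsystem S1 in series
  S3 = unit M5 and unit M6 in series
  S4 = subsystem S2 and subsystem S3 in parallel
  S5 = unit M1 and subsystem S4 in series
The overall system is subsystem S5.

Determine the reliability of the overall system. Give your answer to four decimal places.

0.8597

Parallel (M3 and M4): 1 − (1 − 0.890000)(1 − 0.870000) = 0.985700
Series (M2 and [0.985700]): 0.880000 × 0.985700 = 0.867416
Series (M5 and M6): 0.720000 × 0.810000 = 0.583200
Parallel ([0.867416] and [0.583200]): 1 − (1 − 0.867416)(1 − 0.583200) = 0.944739
Series (M1 and [0.944739]): 0.910000 × 0.944739 = 0.8597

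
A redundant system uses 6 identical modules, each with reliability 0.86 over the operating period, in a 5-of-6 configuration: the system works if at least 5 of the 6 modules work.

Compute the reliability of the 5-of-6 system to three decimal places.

R = Σ_{i=5}^{6} C(6,i) p^i (1−p)^{6−i} with p = 0.86
C(6,5)·0.86^5·0.14^1 = 0.39516
C(6,6)·0.86^6·0.14^0 = 0.40457
Sum = 0.800

0.800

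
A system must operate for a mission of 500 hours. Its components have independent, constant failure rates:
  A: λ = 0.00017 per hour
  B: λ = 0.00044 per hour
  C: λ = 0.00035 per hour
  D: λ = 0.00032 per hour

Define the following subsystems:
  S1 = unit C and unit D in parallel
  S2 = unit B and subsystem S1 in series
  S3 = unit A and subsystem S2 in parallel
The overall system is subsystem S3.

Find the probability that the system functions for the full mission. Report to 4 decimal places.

R(A) = exp(−0.00017 × 500) = 0.918512
R(B) = exp(−0.00044 × 500) = 0.802519
R(C) = exp(−0.00035 × 500) = 0.839457
R(D) = exp(−0.00032 × 500) = 0.852144
Parallel (C and D): 1 − (1 − 0.839457)(1 − 0.852144) = 0.976263
Series (B and [0.976263]): 0.802519 × 0.976263 = 0.783470
Parallel (A and [0.783470]): 1 − (1 − 0.918512)(1 − 0.783470) = 0.9824

0.9824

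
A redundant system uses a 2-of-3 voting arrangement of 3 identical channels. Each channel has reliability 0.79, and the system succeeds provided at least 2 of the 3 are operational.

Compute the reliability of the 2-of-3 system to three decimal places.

R = Σ_{i=2}^{3} C(3,i) p^i (1−p)^{3−i} with p = 0.79
C(3,2)·0.79^2·0.21^1 = 0.39318
C(3,3)·0.79^3·0.21^0 = 0.49304
Sum = 0.886

0.886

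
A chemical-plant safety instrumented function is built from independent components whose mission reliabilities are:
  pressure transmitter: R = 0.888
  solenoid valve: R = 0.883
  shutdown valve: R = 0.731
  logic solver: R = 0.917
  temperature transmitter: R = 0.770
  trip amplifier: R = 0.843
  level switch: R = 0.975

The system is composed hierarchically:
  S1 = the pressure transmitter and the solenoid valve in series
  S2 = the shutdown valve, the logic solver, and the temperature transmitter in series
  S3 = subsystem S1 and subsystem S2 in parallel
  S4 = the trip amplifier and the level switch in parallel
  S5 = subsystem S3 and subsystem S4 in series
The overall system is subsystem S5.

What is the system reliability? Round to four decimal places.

Series (pressure transmitter and solenoid valve): 0.888000 × 0.883000 = 0.784104
Series (shutdown valve, logic solver, and temperature transmitter): 0.731000 × 0.917000 × 0.770000 = 0.516152
Parallel ([0.784104] and [0.516152]): 1 − (1 − 0.784104)(1 − 0.516152) = 0.895539
Parallel (trip amplifier and level switch): 1 − (1 − 0.843000)(1 − 0.975000) = 0.996075
Series ([0.895539] and [0.996075]): 0.895539 × 0.996075 = 0.8920

0.8920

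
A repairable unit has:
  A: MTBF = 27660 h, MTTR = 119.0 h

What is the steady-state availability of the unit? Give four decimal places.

0.9957

A(A) = MTBF/(MTBF+MTTR) = 27660/(27660+119.0) = 0.9957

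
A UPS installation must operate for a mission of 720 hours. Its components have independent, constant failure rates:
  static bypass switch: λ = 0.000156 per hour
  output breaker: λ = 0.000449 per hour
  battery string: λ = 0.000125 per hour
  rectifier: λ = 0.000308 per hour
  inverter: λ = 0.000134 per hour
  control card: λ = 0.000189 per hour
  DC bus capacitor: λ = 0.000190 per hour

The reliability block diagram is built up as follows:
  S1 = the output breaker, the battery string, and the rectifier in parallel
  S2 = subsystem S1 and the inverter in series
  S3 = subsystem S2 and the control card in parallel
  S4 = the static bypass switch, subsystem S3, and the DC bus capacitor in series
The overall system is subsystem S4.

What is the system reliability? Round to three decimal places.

0.770

R(static bypass switch) = exp(−0.000156 × 720) = 0.89376
R(output breaker) = exp(−0.000449 × 720) = 0.72377
R(battery string) = exp(−0.000125 × 720) = 0.91393
R(rectifier) = exp(−0.000308 × 720) = 0.80111
R(inverter) = exp(−0.000134 × 720) = 0.90803
R(control card) = exp(−0.000189 × 720) = 0.87277
R(DC bus capacitor) = exp(−0.000190 × 720) = 0.87214
Parallel (output breaker, battery string, and rectifier): 1 − (1 − 0.72377)(1 − 0.91393)(1 − 0.80111) = 0.99527
Series ([0.99527] and inverter): 0.99527 × 0.90803 = 0.90374
Parallel ([0.90374] and control card): 1 − (1 − 0.90374)(1 − 0.87277) = 0.98775
Series (static bypass switch, [0.98775], and DC bus capacitor): 0.89376 × 0.98775 × 0.87214 = 0.770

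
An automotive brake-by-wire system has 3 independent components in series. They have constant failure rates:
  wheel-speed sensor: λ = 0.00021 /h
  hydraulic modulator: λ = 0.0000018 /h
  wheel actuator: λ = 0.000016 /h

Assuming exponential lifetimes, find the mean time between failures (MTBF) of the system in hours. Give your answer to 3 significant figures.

4390

Series of exponential components: λ_sys = Σ λ_i
λ_sys = 0.00021 + 0.0000018 + 0.000016 = 2.2780e-04 /h
MTBF = 1 / λ_sys = 4390 h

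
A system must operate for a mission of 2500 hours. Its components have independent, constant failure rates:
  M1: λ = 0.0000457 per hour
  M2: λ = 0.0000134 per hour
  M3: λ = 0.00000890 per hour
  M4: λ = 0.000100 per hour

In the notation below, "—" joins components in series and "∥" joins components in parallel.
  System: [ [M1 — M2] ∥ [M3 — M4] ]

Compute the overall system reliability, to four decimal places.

0.9673

R(M1) = exp(−0.0000457 × 2500) = 0.892035
R(M2) = exp(−0.0000134 × 2500) = 0.967055
R(M3) = exp(−0.00000890 × 2500) = 0.977996
R(M4) = exp(−0.000100 × 2500) = 0.778801
Series (M1 and M2): 0.892035 × 0.967055 = 0.862647
Series (M3 and M4): 0.977996 × 0.778801 = 0.761664
Parallel ([0.862647] and [0.761664]): 1 − (1 − 0.862647)(1 − 0.761664) = 0.9673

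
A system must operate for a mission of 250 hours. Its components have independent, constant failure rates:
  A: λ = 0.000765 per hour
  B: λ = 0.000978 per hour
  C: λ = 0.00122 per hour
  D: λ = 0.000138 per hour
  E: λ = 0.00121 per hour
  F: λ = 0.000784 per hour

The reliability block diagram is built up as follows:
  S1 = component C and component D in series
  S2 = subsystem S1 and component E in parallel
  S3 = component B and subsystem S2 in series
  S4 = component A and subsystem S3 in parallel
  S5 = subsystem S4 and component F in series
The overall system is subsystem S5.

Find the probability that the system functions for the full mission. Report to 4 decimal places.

0.7826

R(A) = exp(−0.000765 × 250) = 0.825926
R(B) = exp(−0.000978 × 250) = 0.783096
R(C) = exp(−0.00122 × 250) = 0.737123
R(D) = exp(−0.000138 × 250) = 0.966088
R(E) = exp(−0.00121 × 250) = 0.738968
R(F) = exp(−0.000784 × 250) = 0.822012
Series (C and D): 0.737123 × 0.966088 = 0.712126
Parallel ([0.712126] and E): 1 − (1 − 0.712126)(1 − 0.738968) = 0.924856
Series (B and [0.924856]): 0.783096 × 0.924856 = 0.724251
Parallel (A and [0.724251]): 1 − (1 − 0.825926)(1 − 0.724251) = 0.951999
Series ([0.951999] and F): 0.951999 × 0.822012 = 0.7826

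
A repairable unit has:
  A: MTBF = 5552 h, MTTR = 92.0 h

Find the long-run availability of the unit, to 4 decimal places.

A(A) = MTBF/(MTBF+MTTR) = 5552/(5552+92.0) = 0.9837

0.9837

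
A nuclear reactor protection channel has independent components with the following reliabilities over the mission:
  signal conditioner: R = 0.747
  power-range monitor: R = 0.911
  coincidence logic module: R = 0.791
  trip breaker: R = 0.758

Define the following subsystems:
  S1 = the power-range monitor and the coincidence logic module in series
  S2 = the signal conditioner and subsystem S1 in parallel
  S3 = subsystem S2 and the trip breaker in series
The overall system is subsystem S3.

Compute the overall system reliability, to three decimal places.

Series (power-range monitor and coincidence logic module): 0.91100 × 0.79100 = 0.72060
Parallel (signal conditioner and [0.72060]): 1 − (1 − 0.74700)(1 − 0.72060) = 0.92931
Series ([0.92931] and trip breaker): 0.92931 × 0.75800 = 0.704

0.704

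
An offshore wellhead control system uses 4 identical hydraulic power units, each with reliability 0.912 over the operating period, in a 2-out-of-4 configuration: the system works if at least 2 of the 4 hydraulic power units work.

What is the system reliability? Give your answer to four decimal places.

0.9975

R = Σ_{i=2}^{4} C(4,i) p^i (1−p)^{4−i} with p = 0.912
C(4,2)·0.912^2·0.088^2 = 0.038646
C(4,3)·0.912^3·0.088^1 = 0.267010
C(4,4)·0.912^4·0.088^0 = 0.691798
Sum = 0.9975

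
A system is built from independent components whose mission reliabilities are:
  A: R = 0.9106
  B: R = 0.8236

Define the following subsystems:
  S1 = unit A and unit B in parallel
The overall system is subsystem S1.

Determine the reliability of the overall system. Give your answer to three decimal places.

Parallel (A and B): 1 − (1 − 0.91060)(1 − 0.82360) = 0.984

0.984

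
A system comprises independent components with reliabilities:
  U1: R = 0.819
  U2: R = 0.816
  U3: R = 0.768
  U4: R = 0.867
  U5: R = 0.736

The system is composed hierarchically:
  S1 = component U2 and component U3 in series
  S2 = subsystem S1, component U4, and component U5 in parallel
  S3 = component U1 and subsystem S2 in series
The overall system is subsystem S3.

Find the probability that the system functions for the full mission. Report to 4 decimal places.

Series (U2 and U3): 0.816000 × 0.768000 = 0.626688
Parallel ([0.626688], U4, and U5): 1 − (1 − 0.626688)(1 − 0.867000)(1 − 0.736000) = 0.986892
Series (U1 and [0.986892]): 0.819000 × 0.986892 = 0.8083

0.8083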